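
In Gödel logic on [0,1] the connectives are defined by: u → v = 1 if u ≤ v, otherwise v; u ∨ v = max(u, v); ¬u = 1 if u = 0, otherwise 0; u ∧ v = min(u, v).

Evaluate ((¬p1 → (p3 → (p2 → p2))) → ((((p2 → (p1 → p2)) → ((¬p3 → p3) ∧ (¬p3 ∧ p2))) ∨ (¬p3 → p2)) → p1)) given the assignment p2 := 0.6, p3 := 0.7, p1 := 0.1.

0.10

¬p1: Gödel ¬ of 0.1 = 0 (operand ≠ 0)
(p2 → p2): 0.6 ≤ 0.6, so result = 1
(p3 → (p2 → p2)): 0.7 ≤ 1, so result = 1
(¬p1 → (p3 → (p2 → p2))): 0 ≤ 1, so result = 1
(p1 → p2): 0.1 ≤ 0.6, so result = 1
(p2 → (p1 → p2)): 0.6 ≤ 1, so result = 1
¬p3: Gödel ¬ of 0.7 = 0 (operand ≠ 0)
(¬p3 → p3): 0 ≤ 0.7, so result = 1
¬p3: Gödel ¬ of 0.7 = 0 (operand ≠ 0)
(¬p3 ∧ p2) = min(0, 0.6) = 0
((¬p3 → p3) ∧ (¬p3 ∧ p2)) = min(1, 0) = 0
((p2 → (p1 → p2)) → ((¬p3 → p3) ∧ (¬p3 ∧ p2))): 1 > 0, so result = 0
¬p3: Gödel ¬ of 0.7 = 0 (operand ≠ 0)
(¬p3 → p2): 0 ≤ 0.6, so result = 1
(((p2 → (p1 → p2)) → ((¬p3 → p3) ∧ (¬p3 ∧ p2))) ∨ (¬p3 → p2)) = max(0, 1) = 1
((((p2 → (p1 → p2)) → ((¬p3 → p3) ∧ (¬p3 ∧ p2))) ∨ (¬p3 → p2)) → p1): 1 > 0.1, so result = 0.1
((¬p1 → (p3 → (p2 → p2))) → ((((p2 → (p1 → p2)) → ((¬p3 → p3) ∧ (¬p3 ∧ p2))) ∨ (¬p3 → p2)) → p1)): 1 > 0.1, so result = 0.1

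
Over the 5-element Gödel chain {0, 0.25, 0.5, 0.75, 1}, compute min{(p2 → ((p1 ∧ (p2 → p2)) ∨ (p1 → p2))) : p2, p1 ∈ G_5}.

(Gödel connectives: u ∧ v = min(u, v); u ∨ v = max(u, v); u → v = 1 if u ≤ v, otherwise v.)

Every assignment gives 1. For instance at p2 = 0, p1 = 0:
  (p2 → p2): 0 ≤ 0, so result = 1
  (p1 ∧ (p2 → p2)) = min(0, 1) = 0
  (p1 → p2): 0 ≤ 0, so result = 1
  ((p1 ∧ (p2 → p2)) ∨ (p1 → p2)) = max(0, 1) = 1
  (p2 → ((p1 ∧ (p2 → p2)) ∨ (p1 → p2))): 0 ≤ 1, so result = 1
All 25 assignments give value 1 — the formula is a G_5-tautology.

1.00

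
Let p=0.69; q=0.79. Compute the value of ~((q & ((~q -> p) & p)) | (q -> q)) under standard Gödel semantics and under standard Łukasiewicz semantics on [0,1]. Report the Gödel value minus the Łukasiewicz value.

0.00

Gödel evaluation:
  ~q: Gödel ¬ of 0.79 = 0 (operand ≠ 0)
  (~q -> p): 0 ≤ 0.69, so result = 1
  ((~q -> p) & p) = min(1, 0.69) = 0.69
  (q & ((~q -> p) & p)) = min(0.79, 0.69) = 0.69
  (q -> q): 0.79 ≤ 0.79, so result = 1
  ((q & ((~q -> p) & p)) | (q -> q)) = max(0.69, 1) = 1
  ~((q & ((~q -> p) & p)) | (q -> q)): Gödel ¬ of 1 = 0 (operand ≠ 0)
  Gödel value = 0
Łukasiewicz evaluation:
  ~q: Łukasiewicz ¬ gives 1 − 0.79 = 0.21
  (~q -> p): min(1, 1 − 0.21 + 0.69) = 1
  ((~q -> p) & p) = min(1, 0.69) = 0.69
  (q & ((~q -> p) & p)) = min(0.79, 0.69) = 0.69
  (q -> q): min(1, 1 − 0.79 + 0.79) = 1
  ((q & ((~q -> p) & p)) | (q -> q)) = max(0.69, 1) = 1
  ~((q & ((~q -> p) & p)) | (q -> q)): Łukasiewicz ¬ gives 1 − 1 = 0
  Łukasiewicz value = 0
Difference: 0 − 0 = 0.00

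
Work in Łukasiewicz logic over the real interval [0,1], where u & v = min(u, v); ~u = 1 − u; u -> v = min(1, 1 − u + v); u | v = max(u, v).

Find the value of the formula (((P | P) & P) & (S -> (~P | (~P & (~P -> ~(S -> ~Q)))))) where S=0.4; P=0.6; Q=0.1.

(P | P) = max(0.6, 0.6) = 0.6
((P | P) & P) = min(0.6, 0.6) = 0.6
~P: Łukasiewicz ¬ gives 1 − 0.6 = 0.4
~P: Łukasiewicz ¬ gives 1 − 0.6 = 0.4
~P: Łukasiewicz ¬ gives 1 − 0.6 = 0.4
~Q: Łukasiewicz ¬ gives 1 − 0.1 = 0.9
(S -> ~Q): min(1, 1 − 0.4 + 0.9) = 1
~(S -> ~Q): Łukasiewicz ¬ gives 1 − 1 = 0
(~P -> ~(S -> ~Q)): min(1, 1 − 0.4 + 0) = 0.6
(~P & (~P -> ~(S -> ~Q))) = min(0.4, 0.6) = 0.4
(~P | (~P & (~P -> ~(S -> ~Q)))) = max(0.4, 0.4) = 0.4
(S -> (~P | (~P & (~P -> ~(S -> ~Q))))): min(1, 1 − 0.4 + 0.4) = 1
(((P | P) & P) & (S -> (~P | (~P & (~P -> ~(S -> ~Q)))))) = min(0.6, 1) = 0.6

0.60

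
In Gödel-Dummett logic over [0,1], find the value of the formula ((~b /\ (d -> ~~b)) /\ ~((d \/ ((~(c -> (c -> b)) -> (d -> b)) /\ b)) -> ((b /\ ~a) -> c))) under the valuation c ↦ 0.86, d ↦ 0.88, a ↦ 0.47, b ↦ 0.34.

0.00

~b: Gödel ¬ of 0.34 = 0 (operand ≠ 0)
~b: Gödel ¬ of 0.34 = 0 (operand ≠ 0)
~~b: Gödel ¬ of 0 = 1 (operand is 0)
(d -> ~~b): 0.88 ≤ 1, so result = 1
(~b /\ (d -> ~~b)) = min(0, 1) = 0
(c -> b): 0.86 > 0.34, so result = 0.34
(c -> (c -> b)): 0.86 > 0.34, so result = 0.34
~(c -> (c -> b)): Gödel ¬ of 0.34 = 0 (operand ≠ 0)
(d -> b): 0.88 > 0.34, so result = 0.34
(~(c -> (c -> b)) -> (d -> b)): 0 ≤ 0.34, so result = 1
((~(c -> (c -> b)) -> (d -> b)) /\ b) = min(1, 0.34) = 0.34
(d \/ ((~(c -> (c -> b)) -> (d -> b)) /\ b)) = max(0.88, 0.34) = 0.88
~a: Gödel ¬ of 0.47 = 0 (operand ≠ 0)
(b /\ ~a) = min(0.34, 0) = 0
((b /\ ~a) -> c): 0 ≤ 0.86, so result = 1
((d \/ ((~(c -> (c -> b)) -> (d -> b)) /\ b)) -> ((b /\ ~a) -> c)): 0.88 ≤ 1, so result = 1
~((d \/ ((~(c -> (c -> b)) -> (d -> b)) /\ b)) -> ((b /\ ~a) -> c)): Gödel ¬ of 1 = 0 (operand ≠ 0)
((~b /\ (d -> ~~b)) /\ ~((d \/ ((~(c -> (c -> b)) -> (d -> b)) /\ b)) -> ((b /\ ~a) -> c))) = min(0, 0) = 0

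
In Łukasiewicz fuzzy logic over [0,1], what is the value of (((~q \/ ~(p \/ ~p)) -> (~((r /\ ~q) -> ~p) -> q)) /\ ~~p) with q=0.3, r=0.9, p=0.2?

~q: Łukasiewicz ¬ gives 1 − 0.3 = 0.7
~p: Łukasiewicz ¬ gives 1 − 0.2 = 0.8
(p \/ ~p) = max(0.2, 0.8) = 0.8
~(p \/ ~p): Łukasiewicz ¬ gives 1 − 0.8 = 0.2
(~q \/ ~(p \/ ~p)) = max(0.7, 0.2) = 0.7
~q: Łukasiewicz ¬ gives 1 − 0.3 = 0.7
(r /\ ~q) = min(0.9, 0.7) = 0.7
~p: Łukasiewicz ¬ gives 1 − 0.2 = 0.8
((r /\ ~q) -> ~p): min(1, 1 − 0.7 + 0.8) = 1
~((r /\ ~q) -> ~p): Łukasiewicz ¬ gives 1 − 1 = 0
(~((r /\ ~q) -> ~p) -> q): min(1, 1 − 0 + 0.3) = 1
((~q \/ ~(p \/ ~p)) -> (~((r /\ ~q) -> ~p) -> q)): min(1, 1 − 0.7 + 1) = 1
~p: Łukasiewicz ¬ gives 1 − 0.2 = 0.8
~~p: Łukasiewicz ¬ gives 1 − 0.8 = 0.2
(((~q \/ ~(p \/ ~p)) -> (~((r /\ ~q) -> ~p) -> q)) /\ ~~p) = min(1, 0.2) = 0.2

0.20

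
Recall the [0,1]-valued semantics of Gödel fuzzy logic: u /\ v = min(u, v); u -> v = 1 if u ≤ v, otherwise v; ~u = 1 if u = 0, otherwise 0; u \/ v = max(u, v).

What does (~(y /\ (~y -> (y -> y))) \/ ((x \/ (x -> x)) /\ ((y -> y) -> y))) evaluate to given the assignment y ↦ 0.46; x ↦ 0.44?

0.46

~y: Gödel ¬ of 0.46 = 0 (operand ≠ 0)
(y -> y): 0.46 ≤ 0.46, so result = 1
(~y -> (y -> y)): 0 ≤ 1, so result = 1
(y /\ (~y -> (y -> y))) = min(0.46, 1) = 0.46
~(y /\ (~y -> (y -> y))): Gödel ¬ of 0.46 = 0 (operand ≠ 0)
(x -> x): 0.44 ≤ 0.44, so result = 1
(x \/ (x -> x)) = max(0.44, 1) = 1
(y -> y): 0.46 ≤ 0.46, so result = 1
((y -> y) -> y): 1 > 0.46, so result = 0.46
((x \/ (x -> x)) /\ ((y -> y) -> y)) = min(1, 0.46) = 0.46
(~(y /\ (~y -> (y -> y))) \/ ((x \/ (x -> x)) /\ ((y -> y) -> y))) = max(0, 0.46) = 0.46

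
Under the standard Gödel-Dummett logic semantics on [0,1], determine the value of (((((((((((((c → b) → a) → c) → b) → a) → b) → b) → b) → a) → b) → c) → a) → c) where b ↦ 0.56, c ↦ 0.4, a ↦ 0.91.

0.40

(c → b): 0.4 ≤ 0.56, so result = 1
((c → b) → a): 1 > 0.91, so result = 0.91
(((c → b) → a) → c): 0.91 > 0.4, so result = 0.4
((((c → b) → a) → c) → b): 0.4 ≤ 0.56, so result = 1
(((((c → b) → a) → c) → b) → a): 1 > 0.91, so result = 0.91
((((((c → b) → a) → c) → b) → a) → b): 0.91 > 0.56, so result = 0.56
(((((((c → b) → a) → c) → b) → a) → b) → b): 0.56 ≤ 0.56, so result = 1
((((((((c → b) → a) → c) → b) → a) → b) → b) → b): 1 > 0.56, so result = 0.56
(((((((((c → b) → a) → c) → b) → a) → b) → b) → b) → a): 0.56 ≤ 0.91, so result = 1
((((((((((c → b) → a) → c) → b) → a) → b) → b) → b) → a) → b): 1 > 0.56, so result = 0.56
(((((((((((c → b) → a) → c) → b) → a) → b) → b) → b) → a) → b) → c): 0.56 > 0.4, so result = 0.4
((((((((((((c → b) → a) → c) → b) → a) → b) → b) → b) → a) → b) → c) → a): 0.4 ≤ 0.91, so result = 1
(((((((((((((c → b) → a) → c) → b) → a) → b) → b) → b) → a) → b) → c) → a) → c): 1 > 0.4, so result = 0.4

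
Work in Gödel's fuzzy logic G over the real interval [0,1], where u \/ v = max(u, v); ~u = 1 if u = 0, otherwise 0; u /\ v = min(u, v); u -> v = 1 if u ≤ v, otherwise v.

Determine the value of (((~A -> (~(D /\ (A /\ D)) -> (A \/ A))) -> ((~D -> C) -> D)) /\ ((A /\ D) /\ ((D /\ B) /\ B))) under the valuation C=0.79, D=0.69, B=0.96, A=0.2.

~A: Gödel ¬ of 0.2 = 0 (operand ≠ 0)
(A /\ D) = min(0.2, 0.69) = 0.2
(D /\ (A /\ D)) = min(0.69, 0.2) = 0.2
~(D /\ (A /\ D)): Gödel ¬ of 0.2 = 0 (operand ≠ 0)
(A \/ A) = max(0.2, 0.2) = 0.2
(~(D /\ (A /\ D)) -> (A \/ A)): 0 ≤ 0.2, so result = 1
(~A -> (~(D /\ (A /\ D)) -> (A \/ A))): 0 ≤ 1, so result = 1
~D: Gödel ¬ of 0.69 = 0 (operand ≠ 0)
(~D -> C): 0 ≤ 0.79, so result = 1
((~D -> C) -> D): 1 > 0.69, so result = 0.69
((~A -> (~(D /\ (A /\ D)) -> (A \/ A))) -> ((~D -> C) -> D)): 1 > 0.69, so result = 0.69
(A /\ D) = min(0.2, 0.69) = 0.2
(D /\ B) = min(0.69, 0.96) = 0.69
((D /\ B) /\ B) = min(0.69, 0.96) = 0.69
((A /\ D) /\ ((D /\ B) /\ B)) = min(0.2, 0.69) = 0.2
(((~A -> (~(D /\ (A /\ D)) -> (A \/ A))) -> ((~D -> C) -> D)) /\ ((A /\ D) /\ ((D /\ B) /\ B))) = min(0.69, 0.2) = 0.2

0.20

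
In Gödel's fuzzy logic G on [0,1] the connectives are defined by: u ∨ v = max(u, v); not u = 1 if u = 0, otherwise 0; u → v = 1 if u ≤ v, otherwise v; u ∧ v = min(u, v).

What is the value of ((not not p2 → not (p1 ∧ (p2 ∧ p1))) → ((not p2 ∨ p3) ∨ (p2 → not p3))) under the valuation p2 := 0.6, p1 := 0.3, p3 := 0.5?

1.00

not p2: Gödel ¬ of 0.6 = 0 (operand ≠ 0)
not not p2: Gödel ¬ of 0 = 1 (operand is 0)
(p2 ∧ p1) = min(0.6, 0.3) = 0.3
(p1 ∧ (p2 ∧ p1)) = min(0.3, 0.3) = 0.3
not (p1 ∧ (p2 ∧ p1)): Gödel ¬ of 0.3 = 0 (operand ≠ 0)
(not not p2 → not (p1 ∧ (p2 ∧ p1))): 1 > 0, so result = 0
not p2: Gödel ¬ of 0.6 = 0 (operand ≠ 0)
(not p2 ∨ p3) = max(0, 0.5) = 0.5
not p3: Gödel ¬ of 0.5 = 0 (operand ≠ 0)
(p2 → not p3): 0.6 > 0, so result = 0
((not p2 ∨ p3) ∨ (p2 → not p3)) = max(0.5, 0) = 0.5
((not not p2 → not (p1 ∧ (p2 ∧ p1))) → ((not p2 ∨ p3) ∨ (p2 → not p3))): 0 ≤ 0.5, so result = 1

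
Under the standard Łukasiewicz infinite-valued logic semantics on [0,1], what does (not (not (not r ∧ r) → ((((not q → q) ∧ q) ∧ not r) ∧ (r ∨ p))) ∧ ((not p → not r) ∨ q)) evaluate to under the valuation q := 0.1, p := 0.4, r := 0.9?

0.50

not r: Łukasiewicz ¬ gives 1 − 0.9 = 0.1
(not r ∧ r) = min(0.1, 0.9) = 0.1
not (not r ∧ r): Łukasiewicz ¬ gives 1 − 0.1 = 0.9
not q: Łukasiewicz ¬ gives 1 − 0.1 = 0.9
(not q → q): min(1, 1 − 0.9 + 0.1) = 0.2
((not q → q) ∧ q) = min(0.2, 0.1) = 0.1
not r: Łukasiewicz ¬ gives 1 − 0.9 = 0.1
(((not q → q) ∧ q) ∧ not r) = min(0.1, 0.1) = 0.1
(r ∨ p) = max(0.9, 0.4) = 0.9
((((not q → q) ∧ q) ∧ not r) ∧ (r ∨ p)) = min(0.1, 0.9) = 0.1
(not (not r ∧ r) → ((((not q → q) ∧ q) ∧ not r) ∧ (r ∨ p))): min(1, 1 − 0.9 + 0.1) = 0.2
not (not (not r ∧ r) → ((((not q → q) ∧ q) ∧ not r) ∧ (r ∨ p))): Łukasiewicz ¬ gives 1 − 0.2 = 0.8
not p: Łukasiewicz ¬ gives 1 − 0.4 = 0.6
not r: Łukasiewicz ¬ gives 1 − 0.9 = 0.1
(not p → not r): min(1, 1 − 0.6 + 0.1) = 0.5
((not p → not r) ∨ q) = max(0.5, 0.1) = 0.5
(not (not (not r ∧ r) → ((((not q → q) ∧ q) ∧ not r) ∧ (r ∨ p))) ∧ ((not p → not r) ∨ q)) = min(0.8, 0.5) = 0.5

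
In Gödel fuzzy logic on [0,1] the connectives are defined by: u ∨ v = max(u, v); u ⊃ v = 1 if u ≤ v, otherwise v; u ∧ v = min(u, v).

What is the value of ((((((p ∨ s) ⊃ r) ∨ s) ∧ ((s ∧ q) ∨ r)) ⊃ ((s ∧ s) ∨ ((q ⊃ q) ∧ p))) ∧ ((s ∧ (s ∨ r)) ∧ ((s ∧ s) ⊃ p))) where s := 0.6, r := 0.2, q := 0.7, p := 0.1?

(p ∨ s) = max(0.1, 0.6) = 0.6
((p ∨ s) ⊃ r): 0.6 > 0.2, so result = 0.2
(((p ∨ s) ⊃ r) ∨ s) = max(0.2, 0.6) = 0.6
(s ∧ q) = min(0.6, 0.7) = 0.6
((s ∧ q) ∨ r) = max(0.6, 0.2) = 0.6
((((p ∨ s) ⊃ r) ∨ s) ∧ ((s ∧ q) ∨ r)) = min(0.6, 0.6) = 0.6
(s ∧ s) = min(0.6, 0.6) = 0.6
(q ⊃ q): 0.7 ≤ 0.7, so result = 1
((q ⊃ q) ∧ p) = min(1, 0.1) = 0.1
((s ∧ s) ∨ ((q ⊃ q) ∧ p)) = max(0.6, 0.1) = 0.6
(((((p ∨ s) ⊃ r) ∨ s) ∧ ((s ∧ q) ∨ r)) ⊃ ((s ∧ s) ∨ ((q ⊃ q) ∧ p))): 0.6 ≤ 0.6, so result = 1
(s ∨ r) = max(0.6, 0.2) = 0.6
(s ∧ (s ∨ r)) = min(0.6, 0.6) = 0.6
(s ∧ s) = min(0.6, 0.6) = 0.6
((s ∧ s) ⊃ p): 0.6 > 0.1, so result = 0.1
((s ∧ (s ∨ r)) ∧ ((s ∧ s) ⊃ p)) = min(0.6, 0.1) = 0.1
((((((p ∨ s) ⊃ r) ∨ s) ∧ ((s ∧ q) ∨ r)) ⊃ ((s ∧ s) ∨ ((q ⊃ q) ∧ p))) ∧ ((s ∧ (s ∨ r)) ∧ ((s ∧ s) ⊃ p))) = min(1, 0.1) = 0.1

0.10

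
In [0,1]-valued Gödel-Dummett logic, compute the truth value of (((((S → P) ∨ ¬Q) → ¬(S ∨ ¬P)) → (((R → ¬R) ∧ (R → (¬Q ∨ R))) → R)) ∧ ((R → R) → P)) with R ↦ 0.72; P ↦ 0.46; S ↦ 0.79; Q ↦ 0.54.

0.46

(S → P): 0.79 > 0.46, so result = 0.46
¬Q: Gödel ¬ of 0.54 = 0 (operand ≠ 0)
((S → P) ∨ ¬Q) = max(0.46, 0) = 0.46
¬P: Gödel ¬ of 0.46 = 0 (operand ≠ 0)
(S ∨ ¬P) = max(0.79, 0) = 0.79
¬(S ∨ ¬P): Gödel ¬ of 0.79 = 0 (operand ≠ 0)
(((S → P) ∨ ¬Q) → ¬(S ∨ ¬P)): 0.46 > 0, so result = 0
¬R: Gödel ¬ of 0.72 = 0 (operand ≠ 0)
(R → ¬R): 0.72 > 0, so result = 0
¬Q: Gödel ¬ of 0.54 = 0 (operand ≠ 0)
(¬Q ∨ R) = max(0, 0.72) = 0.72
(R → (¬Q ∨ R)): 0.72 ≤ 0.72, so result = 1
((R → ¬R) ∧ (R → (¬Q ∨ R))) = min(0, 1) = 0
(((R → ¬R) ∧ (R → (¬Q ∨ R))) → R): 0 ≤ 0.72, so result = 1
((((S → P) ∨ ¬Q) → ¬(S ∨ ¬P)) → (((R → ¬R) ∧ (R → (¬Q ∨ R))) → R)): 0 ≤ 1, so result = 1
(R → R): 0.72 ≤ 0.72, so result = 1
((R → R) → P): 1 > 0.46, so result = 0.46
(((((S → P) ∨ ¬Q) → ¬(S ∨ ¬P)) → (((R → ¬R) ∧ (R → (¬Q ∨ R))) → R)) ∧ ((R → R) → P)) = min(1, 0.46) = 0.46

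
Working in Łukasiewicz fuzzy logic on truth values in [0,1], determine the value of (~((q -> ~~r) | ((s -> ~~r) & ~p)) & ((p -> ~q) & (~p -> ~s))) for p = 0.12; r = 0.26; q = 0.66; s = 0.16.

~r: Łukasiewicz ¬ gives 1 − 0.26 = 0.74
~~r: Łukasiewicz ¬ gives 1 − 0.74 = 0.26
(q -> ~~r): min(1, 1 − 0.66 + 0.26) = 0.6
~r: Łukasiewicz ¬ gives 1 − 0.26 = 0.74
~~r: Łukasiewicz ¬ gives 1 − 0.74 = 0.26
(s -> ~~r): min(1, 1 − 0.16 + 0.26) = 1
~p: Łukasiewicz ¬ gives 1 − 0.12 = 0.88
((s -> ~~r) & ~p) = min(1, 0.88) = 0.88
((q -> ~~r) | ((s -> ~~r) & ~p)) = max(0.6, 0.88) = 0.88
~((q -> ~~r) | ((s -> ~~r) & ~p)): Łukasiewicz ¬ gives 1 − 0.88 = 0.12
~q: Łukasiewicz ¬ gives 1 − 0.66 = 0.34
(p -> ~q): min(1, 1 − 0.12 + 0.34) = 1
~p: Łukasiewicz ¬ gives 1 − 0.12 = 0.88
~s: Łukasiewicz ¬ gives 1 − 0.16 = 0.84
(~p -> ~s): min(1, 1 − 0.88 + 0.84) = 0.96
((p -> ~q) & (~p -> ~s)) = min(1, 0.96) = 0.96
(~((q -> ~~r) | ((s -> ~~r) & ~p)) & ((p -> ~q) & (~p -> ~s))) = min(0.12, 0.96) = 0.12

0.12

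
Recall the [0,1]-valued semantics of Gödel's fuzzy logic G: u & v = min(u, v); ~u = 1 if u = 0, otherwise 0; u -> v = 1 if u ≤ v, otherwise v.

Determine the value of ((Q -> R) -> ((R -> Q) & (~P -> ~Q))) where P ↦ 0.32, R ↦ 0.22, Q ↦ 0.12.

0.12

(Q -> R): 0.12 ≤ 0.22, so result = 1
(R -> Q): 0.22 > 0.12, so result = 0.12
~P: Gödel ¬ of 0.32 = 0 (operand ≠ 0)
~Q: Gödel ¬ of 0.12 = 0 (operand ≠ 0)
(~P -> ~Q): 0 ≤ 0, so result = 1
((R -> Q) & (~P -> ~Q)) = min(0.12, 1) = 0.12
((Q -> R) -> ((R -> Q) & (~P -> ~Q))): 1 > 0.12, so result = 0.12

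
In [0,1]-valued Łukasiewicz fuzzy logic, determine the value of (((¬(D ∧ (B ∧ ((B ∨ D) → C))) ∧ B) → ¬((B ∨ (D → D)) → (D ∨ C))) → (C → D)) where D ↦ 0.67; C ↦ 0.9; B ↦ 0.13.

0.80

(B ∨ D) = max(0.13, 0.67) = 0.67
((B ∨ D) → C): min(1, 1 − 0.67 + 0.9) = 1
(B ∧ ((B ∨ D) → C)) = min(0.13, 1) = 0.13
(D ∧ (B ∧ ((B ∨ D) → C))) = min(0.67, 0.13) = 0.13
¬(D ∧ (B ∧ ((B ∨ D) → C))): Łukasiewicz ¬ gives 1 − 0.13 = 0.87
(¬(D ∧ (B ∧ ((B ∨ D) → C))) ∧ B) = min(0.87, 0.13) = 0.13
(D → D): min(1, 1 − 0.67 + 0.67) = 1
(B ∨ (D → D)) = max(0.13, 1) = 1
(D ∨ C) = max(0.67, 0.9) = 0.9
((B ∨ (D → D)) → (D ∨ C)): min(1, 1 − 1 + 0.9) = 0.9
¬((B ∨ (D → D)) → (D ∨ C)): Łukasiewicz ¬ gives 1 − 0.9 = 0.1
((¬(D ∧ (B ∧ ((B ∨ D) → C))) ∧ B) → ¬((B ∨ (D → D)) → (D ∨ C))): min(1, 1 − 0.13 + 0.1) = 0.97
(C → D): min(1, 1 − 0.9 + 0.67) = 0.77
(((¬(D ∧ (B ∧ ((B ∨ D) → C))) ∧ B) → ¬((B ∨ (D → D)) → (D ∨ C))) → (C → D)): min(1, 1 − 0.97 + 0.77) = 0.8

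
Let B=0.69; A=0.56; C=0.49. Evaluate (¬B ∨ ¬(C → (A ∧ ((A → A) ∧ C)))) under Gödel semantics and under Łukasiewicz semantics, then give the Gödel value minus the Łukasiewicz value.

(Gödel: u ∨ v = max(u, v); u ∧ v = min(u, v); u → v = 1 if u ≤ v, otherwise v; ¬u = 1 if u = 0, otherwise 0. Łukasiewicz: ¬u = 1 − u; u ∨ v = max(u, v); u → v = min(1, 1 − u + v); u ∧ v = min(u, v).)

Gödel evaluation:
  ¬B: Gödel ¬ of 0.69 = 0 (operand ≠ 0)
  (A → A): 0.56 ≤ 0.56, so result = 1
  ((A → A) ∧ C) = min(1, 0.49) = 0.49
  (A ∧ ((A → A) ∧ C)) = min(0.56, 0.49) = 0.49
  (C → (A ∧ ((A → A) ∧ C))): 0.49 ≤ 0.49, so result = 1
  ¬(C → (A ∧ ((A → A) ∧ C))): Gödel ¬ of 1 = 0 (operand ≠ 0)
  (¬B ∨ ¬(C → (A ∧ ((A → A) ∧ C)))) = max(0, 0) = 0
  Gödel value = 0
Łukasiewicz evaluation:
  ¬B: Łukasiewicz ¬ gives 1 − 0.69 = 0.31
  (A → A): min(1, 1 − 0.56 + 0.56) = 1
  ((A → A) ∧ C) = min(1, 0.49) = 0.49
  (A ∧ ((A → A) ∧ C)) = min(0.56, 0.49) = 0.49
  (C → (A ∧ ((A → A) ∧ C))): min(1, 1 − 0.49 + 0.49) = 1
  ¬(C → (A ∧ ((A → A) ∧ C))): Łukasiewicz ¬ gives 1 − 1 = 0
  (¬B ∨ ¬(C → (A ∧ ((A → A) ∧ C)))) = max(0.31, 0) = 0.31
  Łukasiewicz value = 0.31
Difference: 0 − 0.31 = -0.31

-0.31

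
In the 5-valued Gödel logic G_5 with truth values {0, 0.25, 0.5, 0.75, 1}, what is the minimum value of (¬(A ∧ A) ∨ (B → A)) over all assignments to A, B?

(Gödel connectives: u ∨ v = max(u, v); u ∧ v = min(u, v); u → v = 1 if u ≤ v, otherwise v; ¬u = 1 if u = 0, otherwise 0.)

The minimum is attained at A = 0.25, B = 0.5:
  (A ∧ A) = min(0.25, 0.25) = 0.25
  ¬(A ∧ A): Gödel ¬ of 0.25 = 0 (operand ≠ 0)
  (B → A): 0.5 > 0.25, so result = 0.25
  (¬(A ∧ A) ∨ (B → A)) = max(0, 0.25) = 0.25
Checking all 25 assignments confirms none give a value below 0.25.

0.25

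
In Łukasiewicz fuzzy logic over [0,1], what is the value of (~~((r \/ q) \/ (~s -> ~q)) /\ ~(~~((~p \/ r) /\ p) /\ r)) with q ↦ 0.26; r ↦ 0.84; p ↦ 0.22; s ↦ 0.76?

(r \/ q) = max(0.84, 0.26) = 0.84
~s: Łukasiewicz ¬ gives 1 − 0.76 = 0.24
~q: Łukasiewicz ¬ gives 1 − 0.26 = 0.74
(~s -> ~q): min(1, 1 − 0.24 + 0.74) = 1
((r \/ q) \/ (~s -> ~q)) = max(0.84, 1) = 1
~((r \/ q) \/ (~s -> ~q)): Łukasiewicz ¬ gives 1 − 1 = 0
~~((r \/ q) \/ (~s -> ~q)): Łukasiewicz ¬ gives 1 − 0 = 1
~p: Łukasiewicz ¬ gives 1 − 0.22 = 0.78
(~p \/ r) = max(0.78, 0.84) = 0.84
((~p \/ r) /\ p) = min(0.84, 0.22) = 0.22
~((~p \/ r) /\ p): Łukasiewicz ¬ gives 1 − 0.22 = 0.78
~~((~p \/ r) /\ p): Łukasiewicz ¬ gives 1 − 0.78 = 0.22
(~~((~p \/ r) /\ p) /\ r) = min(0.22, 0.84) = 0.22
~(~~((~p \/ r) /\ p) /\ r): Łukasiewicz ¬ gives 1 − 0.22 = 0.78
(~~((r \/ q) \/ (~s -> ~q)) /\ ~(~~((~p \/ r) /\ p) /\ r)) = min(1, 0.78) = 0.78

0.78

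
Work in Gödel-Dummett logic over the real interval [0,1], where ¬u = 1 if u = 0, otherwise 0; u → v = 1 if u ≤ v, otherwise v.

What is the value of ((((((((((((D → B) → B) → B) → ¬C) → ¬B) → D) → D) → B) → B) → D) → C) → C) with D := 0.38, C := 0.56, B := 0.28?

(D → B): 0.38 > 0.28, so result = 0.28
((D → B) → B): 0.28 ≤ 0.28, so result = 1
(((D → B) → B) → B): 1 > 0.28, so result = 0.28
¬C: Gödel ¬ of 0.56 = 0 (operand ≠ 0)
((((D → B) → B) → B) → ¬C): 0.28 > 0, so result = 0
¬B: Gödel ¬ of 0.28 = 0 (operand ≠ 0)
(((((D → B) → B) → B) → ¬C) → ¬B): 0 ≤ 0, so result = 1
((((((D → B) → B) → B) → ¬C) → ¬B) → D): 1 > 0.38, so result = 0.38
(((((((D → B) → B) → B) → ¬C) → ¬B) → D) → D): 0.38 ≤ 0.38, so result = 1
((((((((D → B) → B) → B) → ¬C) → ¬B) → D) → D) → B): 1 > 0.28, so result = 0.28
(((((((((D → B) → B) → B) → ¬C) → ¬B) → D) → D) → B) → B): 0.28 ≤ 0.28, so result = 1
((((((((((D → B) → B) → B) → ¬C) → ¬B) → D) → D) → B) → B) → D): 1 > 0.38, so result = 0.38
(((((((((((D → B) → B) → B) → ¬C) → ¬B) → D) → D) → B) → B) → D) → C): 0.38 ≤ 0.56, so result = 1
((((((((((((D → B) → B) → B) → ¬C) → ¬B) → D) → D) → B) → B) → D) → C) → C): 1 > 0.56, so result = 0.56

0.56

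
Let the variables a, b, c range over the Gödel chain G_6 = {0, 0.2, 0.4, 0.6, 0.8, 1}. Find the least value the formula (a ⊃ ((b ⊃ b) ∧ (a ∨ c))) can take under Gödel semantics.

Every assignment gives 1. For instance at a = 0, b = 0, c = 0:
  (b ⊃ b): 0 ≤ 0, so result = 1
  (a ∨ c) = max(0, 0) = 0
  ((b ⊃ b) ∧ (a ∨ c)) = min(1, 0) = 0
  (a ⊃ ((b ⊃ b) ∧ (a ∨ c))): 0 ≤ 0, so result = 1
All 216 assignments give value 1 — the formula is a G_6-tautology.

1.00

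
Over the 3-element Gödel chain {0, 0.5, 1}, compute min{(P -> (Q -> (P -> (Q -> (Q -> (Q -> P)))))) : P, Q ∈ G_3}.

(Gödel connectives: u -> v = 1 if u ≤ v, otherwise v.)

1.00

Every assignment gives 1. For instance at P = 0, Q = 0:
  (Q -> P): 0 ≤ 0, so result = 1
  (Q -> (Q -> P)): 0 ≤ 1, so result = 1
  (Q -> (Q -> (Q -> P))): 0 ≤ 1, so result = 1
  (P -> (Q -> (Q -> (Q -> P)))): 0 ≤ 1, so result = 1
  (Q -> (P -> (Q -> (Q -> (Q -> P))))): 0 ≤ 1, so result = 1
  (P -> (Q -> (P -> (Q -> (Q -> (Q -> P)))))): 0 ≤ 1, so result = 1
All 9 assignments give value 1 — the formula is a G_3-tautology.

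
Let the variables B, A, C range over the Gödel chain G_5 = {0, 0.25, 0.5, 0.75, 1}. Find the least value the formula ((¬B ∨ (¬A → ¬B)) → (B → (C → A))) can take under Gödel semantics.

0.25

The minimum is attained at B = 0.5, A = 0.25, C = 0.5:
  ¬B: Gödel ¬ of 0.5 = 0 (operand ≠ 0)
  ¬A: Gödel ¬ of 0.25 = 0 (operand ≠ 0)
  ¬B: Gödel ¬ of 0.5 = 0 (operand ≠ 0)
  (¬A → ¬B): 0 ≤ 0, so result = 1
  (¬B ∨ (¬A → ¬B)) = max(0, 1) = 1
  (C → A): 0.5 > 0.25, so result = 0.25
  (B → (C → A)): 0.5 > 0.25, so result = 0.25
  ((¬B ∨ (¬A → ¬B)) → (B → (C → A))): 1 > 0.25, so result = 0.25
Checking all 125 assignments confirms none give a value below 0.25.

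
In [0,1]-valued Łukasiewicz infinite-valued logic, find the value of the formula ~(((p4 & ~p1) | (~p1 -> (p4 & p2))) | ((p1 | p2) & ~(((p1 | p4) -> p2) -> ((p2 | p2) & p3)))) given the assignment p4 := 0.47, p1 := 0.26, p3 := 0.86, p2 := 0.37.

0.37

~p1: Łukasiewicz ¬ gives 1 − 0.26 = 0.74
(p4 & ~p1) = min(0.47, 0.74) = 0.47
~p1: Łukasiewicz ¬ gives 1 − 0.26 = 0.74
(p4 & p2) = min(0.47, 0.37) = 0.37
(~p1 -> (p4 & p2)): min(1, 1 − 0.74 + 0.37) = 0.63
((p4 & ~p1) | (~p1 -> (p4 & p2))) = max(0.47, 0.63) = 0.63
(p1 | p2) = max(0.26, 0.37) = 0.37
(p1 | p4) = max(0.26, 0.47) = 0.47
((p1 | p4) -> p2): min(1, 1 − 0.47 + 0.37) = 0.9
(p2 | p2) = max(0.37, 0.37) = 0.37
((p2 | p2) & p3) = min(0.37, 0.86) = 0.37
(((p1 | p4) -> p2) -> ((p2 | p2) & p3)): min(1, 1 − 0.9 + 0.37) = 0.47
~(((p1 | p4) -> p2) -> ((p2 | p2) & p3)): Łukasiewicz ¬ gives 1 − 0.47 = 0.53
((p1 | p2) & ~(((p1 | p4) -> p2) -> ((p2 | p2) & p3))) = min(0.37, 0.53) = 0.37
(((p4 & ~p1) | (~p1 -> (p4 & p2))) | ((p1 | p2) & ~(((p1 | p4) -> p2) -> ((p2 | p2) & p3)))) = max(0.63, 0.37) = 0.63
~(((p4 & ~p1) | (~p1 -> (p4 & p2))) | ((p1 | p2) & ~(((p1 | p4) -> p2) -> ((p2 | p2) & p3)))): Łukasiewicz ¬ gives 1 − 0.63 = 0.37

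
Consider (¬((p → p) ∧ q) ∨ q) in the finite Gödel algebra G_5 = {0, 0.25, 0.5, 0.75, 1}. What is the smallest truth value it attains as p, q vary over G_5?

The minimum is attained at p = 0, q = 0.25:
  (p → p): 0 ≤ 0, so result = 1
  ((p → p) ∧ q) = min(1, 0.25) = 0.25
  ¬((p → p) ∧ q): Gödel ¬ of 0.25 = 0 (operand ≠ 0)
  (¬((p → p) ∧ q) ∨ q) = max(0, 0.25) = 0.25
Checking all 25 assignments confirms none give a value below 0.25.

0.25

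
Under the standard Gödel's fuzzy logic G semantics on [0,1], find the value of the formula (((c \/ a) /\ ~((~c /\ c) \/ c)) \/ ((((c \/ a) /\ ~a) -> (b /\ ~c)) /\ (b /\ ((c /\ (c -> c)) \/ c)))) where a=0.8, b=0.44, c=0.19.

0.19

(c \/ a) = max(0.19, 0.8) = 0.8
~c: Gödel ¬ of 0.19 = 0 (operand ≠ 0)
(~c /\ c) = min(0, 0.19) = 0
((~c /\ c) \/ c) = max(0, 0.19) = 0.19
~((~c /\ c) \/ c): Gödel ¬ of 0.19 = 0 (operand ≠ 0)
((c \/ a) /\ ~((~c /\ c) \/ c)) = min(0.8, 0) = 0
(c \/ a) = max(0.19, 0.8) = 0.8
~a: Gödel ¬ of 0.8 = 0 (operand ≠ 0)
((c \/ a) /\ ~a) = min(0.8, 0) = 0
~c: Gödel ¬ of 0.19 = 0 (operand ≠ 0)
(b /\ ~c) = min(0.44, 0) = 0
(((c \/ a) /\ ~a) -> (b /\ ~c)): 0 ≤ 0, so result = 1
(c -> c): 0.19 ≤ 0.19, so result = 1
(c /\ (c -> c)) = min(0.19, 1) = 0.19
((c /\ (c -> c)) \/ c) = max(0.19, 0.19) = 0.19
(b /\ ((c /\ (c -> c)) \/ c)) = min(0.44, 0.19) = 0.19
((((c \/ a) /\ ~a) -> (b /\ ~c)) /\ (b /\ ((c /\ (c -> c)) \/ c))) = min(1, 0.19) = 0.19
(((c \/ a) /\ ~((~c /\ c) \/ c)) \/ ((((c \/ a) /\ ~a) -> (b /\ ~c)) /\ (b /\ ((c /\ (c -> c)) \/ c)))) = max(0, 0.19) = 0.19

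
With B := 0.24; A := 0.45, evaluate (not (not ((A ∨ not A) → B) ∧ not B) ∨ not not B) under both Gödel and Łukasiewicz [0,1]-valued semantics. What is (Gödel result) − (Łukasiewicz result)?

0.31

Gödel evaluation:
  not A: Gödel ¬ of 0.45 = 0 (operand ≠ 0)
  (A ∨ not A) = max(0.45, 0) = 0.45
  ((A ∨ not A) → B): 0.45 > 0.24, so result = 0.24
  not ((A ∨ not A) → B): Gödel ¬ of 0.24 = 0 (operand ≠ 0)
  not B: Gödel ¬ of 0.24 = 0 (operand ≠ 0)
  (not ((A ∨ not A) → B) ∧ not B) = min(0, 0) = 0
  not (not ((A ∨ not A) → B) ∧ not B): Gödel ¬ of 0 = 1 (operand is 0)
  not B: Gödel ¬ of 0.24 = 0 (operand ≠ 0)
  not not B: Gödel ¬ of 0 = 1 (operand is 0)
  (not (not ((A ∨ not A) → B) ∧ not B) ∨ not not B) = max(1, 1) = 1
  Gödel value = 1
Łukasiewicz evaluation:
  not A: Łukasiewicz ¬ gives 1 − 0.45 = 0.55
  (A ∨ not A) = max(0.45, 0.55) = 0.55
  ((A ∨ not A) → B): min(1, 1 − 0.55 + 0.24) = 0.69
  not ((A ∨ not A) → B): Łukasiewicz ¬ gives 1 − 0.69 = 0.31
  not B: Łukasiewicz ¬ gives 1 − 0.24 = 0.76
  (not ((A ∨ not A) → B) ∧ not B) = min(0.31, 0.76) = 0.31
  not (not ((A ∨ not A) → B) ∧ not B): Łukasiewicz ¬ gives 1 − 0.31 = 0.69
  not B: Łukasiewicz ¬ gives 1 − 0.24 = 0.76
  not not B: Łukasiewicz ¬ gives 1 − 0.76 = 0.24
  (not (not ((A ∨ not A) → B) ∧ not B) ∨ not not B) = max(0.69, 0.24) = 0.69
  Łukasiewicz value = 0.69
Difference: 1 − 0.69 = 0.31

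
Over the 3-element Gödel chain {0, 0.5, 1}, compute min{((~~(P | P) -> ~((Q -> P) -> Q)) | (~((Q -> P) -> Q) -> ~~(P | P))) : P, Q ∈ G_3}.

Every assignment gives 1. For instance at P = 0, Q = 0:
  (P | P) = max(0, 0) = 0
  ~(P | P): Gödel ¬ of 0 = 1 (operand is 0)
  ~~(P | P): Gödel ¬ of 1 = 0 (operand ≠ 0)
  (Q -> P): 0 ≤ 0, so result = 1
  ((Q -> P) -> Q): 1 > 0, so result = 0
  ~((Q -> P) -> Q): Gödel ¬ of 0 = 1 (operand is 0)
  (~~(P | P) -> ~((Q -> P) -> Q)): 0 ≤ 1, so result = 1
  (Q -> P): 0 ≤ 0, so result = 1
  ((Q -> P) -> Q): 1 > 0, so result = 0
  ~((Q -> P) -> Q): Gödel ¬ of 0 = 1 (operand is 0)
  (P | P) = max(0, 0) = 0
  ~(P | P): Gödel ¬ of 0 = 1 (operand is 0)
  ~~(P | P): Gödel ¬ of 1 = 0 (operand ≠ 0)
  (~((Q -> P) -> Q) -> ~~(P | P)): 1 > 0, so result = 0
  ((~~(P | P) -> ~((Q -> P) -> Q)) | (~((Q -> P) -> Q) -> ~~(P | P))) = max(1, 0) = 1
All 9 assignments give value 1 — the formula is a G_3-tautology.

1.00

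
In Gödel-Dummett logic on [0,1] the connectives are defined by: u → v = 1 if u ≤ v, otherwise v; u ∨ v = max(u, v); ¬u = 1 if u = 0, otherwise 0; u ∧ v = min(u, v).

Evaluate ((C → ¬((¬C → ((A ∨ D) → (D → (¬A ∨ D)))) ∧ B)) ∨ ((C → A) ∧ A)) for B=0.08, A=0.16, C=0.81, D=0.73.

0.16

¬C: Gödel ¬ of 0.81 = 0 (operand ≠ 0)
(A ∨ D) = max(0.16, 0.73) = 0.73
¬A: Gödel ¬ of 0.16 = 0 (operand ≠ 0)
(¬A ∨ D) = max(0, 0.73) = 0.73
(D → (¬A ∨ D)): 0.73 ≤ 0.73, so result = 1
((A ∨ D) → (D → (¬A ∨ D))): 0.73 ≤ 1, so result = 1
(¬C → ((A ∨ D) → (D → (¬A ∨ D)))): 0 ≤ 1, so result = 1
((¬C → ((A ∨ D) → (D → (¬A ∨ D)))) ∧ B) = min(1, 0.08) = 0.08
¬((¬C → ((A ∨ D) → (D → (¬A ∨ D)))) ∧ B): Gödel ¬ of 0.08 = 0 (operand ≠ 0)
(C → ¬((¬C → ((A ∨ D) → (D → (¬A ∨ D)))) ∧ B)): 0.81 > 0, so result = 0
(C → A): 0.81 > 0.16, so result = 0.16
((C → A) ∧ A) = min(0.16, 0.16) = 0.16
((C → ¬((¬C → ((A ∨ D) → (D → (¬A ∨ D)))) ∧ B)) ∨ ((C → A) ∧ A)) = max(0, 0.16) = 0.16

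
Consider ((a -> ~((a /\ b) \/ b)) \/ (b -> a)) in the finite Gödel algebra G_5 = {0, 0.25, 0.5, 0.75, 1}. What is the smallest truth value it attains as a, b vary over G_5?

The minimum is attained at a = 0.25, b = 0.5:
  (a /\ b) = min(0.25, 0.5) = 0.25
  ((a /\ b) \/ b) = max(0.25, 0.5) = 0.5
  ~((a /\ b) \/ b): Gödel ¬ of 0.5 = 0 (operand ≠ 0)
  (a -> ~((a /\ b) \/ b)): 0.25 > 0, so result = 0
  (b -> a): 0.5 > 0.25, so result = 0.25
  ((a -> ~((a /\ b) \/ b)) \/ (b -> a)) = max(0, 0.25) = 0.25
Checking all 25 assignments confirms none give a value below 0.25.

0.25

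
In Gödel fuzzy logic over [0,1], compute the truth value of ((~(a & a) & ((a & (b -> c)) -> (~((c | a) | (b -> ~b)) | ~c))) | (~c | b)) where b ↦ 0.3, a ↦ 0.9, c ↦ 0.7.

(a & a) = min(0.9, 0.9) = 0.9
~(a & a): Gödel ¬ of 0.9 = 0 (operand ≠ 0)
(b -> c): 0.3 ≤ 0.7, so result = 1
(a & (b -> c)) = min(0.9, 1) = 0.9
(c | a) = max(0.7, 0.9) = 0.9
~b: Gödel ¬ of 0.3 = 0 (operand ≠ 0)
(b -> ~b): 0.3 > 0, so result = 0
((c | a) | (b -> ~b)) = max(0.9, 0) = 0.9
~((c | a) | (b -> ~b)): Gödel ¬ of 0.9 = 0 (operand ≠ 0)
~c: Gödel ¬ of 0.7 = 0 (operand ≠ 0)
(~((c | a) | (b -> ~b)) | ~c) = max(0, 0) = 0
((a & (b -> c)) -> (~((c | a) | (b -> ~b)) | ~c)): 0.9 > 0, so result = 0
(~(a & a) & ((a & (b -> c)) -> (~((c | a) | (b -> ~b)) | ~c))) = min(0, 0) = 0
~c: Gödel ¬ of 0.7 = 0 (operand ≠ 0)
(~c | b) = max(0, 0.3) = 0.3
((~(a & a) & ((a & (b -> c)) -> (~((c | a) | (b -> ~b)) | ~c))) | (~c | b)) = max(0, 0.3) = 0.3

0.30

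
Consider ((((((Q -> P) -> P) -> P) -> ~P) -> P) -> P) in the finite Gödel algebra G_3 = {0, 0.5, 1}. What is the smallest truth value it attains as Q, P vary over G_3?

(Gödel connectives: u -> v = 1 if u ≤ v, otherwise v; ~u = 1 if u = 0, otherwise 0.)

0.50

The minimum is attained at Q = 0, P = 0.5:
  (Q -> P): 0 ≤ 0.5, so result = 1
  ((Q -> P) -> P): 1 > 0.5, so result = 0.5
  (((Q -> P) -> P) -> P): 0.5 ≤ 0.5, so result = 1
  ~P: Gödel ¬ of 0.5 = 0 (operand ≠ 0)
  ((((Q -> P) -> P) -> P) -> ~P): 1 > 0, so result = 0
  (((((Q -> P) -> P) -> P) -> ~P) -> P): 0 ≤ 0.5, so result = 1
  ((((((Q -> P) -> P) -> P) -> ~P) -> P) -> P): 1 > 0.5, so result = 0.5
Checking all 9 assignments confirms none give a value below 0.50.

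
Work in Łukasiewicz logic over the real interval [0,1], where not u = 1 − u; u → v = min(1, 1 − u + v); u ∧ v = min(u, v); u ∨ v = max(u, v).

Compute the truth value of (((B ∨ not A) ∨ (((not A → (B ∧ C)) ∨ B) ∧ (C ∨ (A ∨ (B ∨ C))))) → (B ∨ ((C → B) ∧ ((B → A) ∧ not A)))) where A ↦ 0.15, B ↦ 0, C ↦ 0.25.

not A: Łukasiewicz ¬ gives 1 − 0.15 = 0.85
(B ∨ not A) = max(0, 0.85) = 0.85
not A: Łukasiewicz ¬ gives 1 − 0.15 = 0.85
(B ∧ C) = min(0, 0.25) = 0
(not A → (B ∧ C)): min(1, 1 − 0.85 + 0) = 0.15
((not A → (B ∧ C)) ∨ B) = max(0.15, 0) = 0.15
(B ∨ C) = max(0, 0.25) = 0.25
(A ∨ (B ∨ C)) = max(0.15, 0.25) = 0.25
(C ∨ (A ∨ (B ∨ C))) = max(0.25, 0.25) = 0.25
(((not A → (B ∧ C)) ∨ B) ∧ (C ∨ (A ∨ (B ∨ C)))) = min(0.15, 0.25) = 0.15
((B ∨ not A) ∨ (((not A → (B ∧ C)) ∨ B) ∧ (C ∨ (A ∨ (B ∨ C))))) = max(0.85, 0.15) = 0.85
(C → B): min(1, 1 − 0.25 + 0) = 0.75
(B → A): min(1, 1 − 0 + 0.15) = 1
not A: Łukasiewicz ¬ gives 1 − 0.15 = 0.85
((B → A) ∧ not A) = min(1, 0.85) = 0.85
((C → B) ∧ ((B → A) ∧ not A)) = min(0.75, 0.85) = 0.75
(B ∨ ((C → B) ∧ ((B → A) ∧ not A))) = max(0, 0.75) = 0.75
(((B ∨ not A) ∨ (((not A → (B ∧ C)) ∨ B) ∧ (C ∨ (A ∨ (B ∨ C))))) → (B ∨ ((C → B) ∧ ((B → A) ∧ not A)))): min(1, 1 − 0.85 + 0.75) = 0.9

0.90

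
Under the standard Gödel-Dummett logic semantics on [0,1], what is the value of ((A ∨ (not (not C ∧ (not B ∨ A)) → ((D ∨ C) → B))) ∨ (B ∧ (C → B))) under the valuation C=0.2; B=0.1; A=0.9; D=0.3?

0.90

not C: Gödel ¬ of 0.2 = 0 (operand ≠ 0)
not B: Gödel ¬ of 0.1 = 0 (operand ≠ 0)
(not B ∨ A) = max(0, 0.9) = 0.9
(not C ∧ (not B ∨ A)) = min(0, 0.9) = 0
not (not C ∧ (not B ∨ A)): Gödel ¬ of 0 = 1 (operand is 0)
(D ∨ C) = max(0.3, 0.2) = 0.3
((D ∨ C) → B): 0.3 > 0.1, so result = 0.1
(not (not C ∧ (not B ∨ A)) → ((D ∨ C) → B)): 1 > 0.1, so result = 0.1
(A ∨ (not (not C ∧ (not B ∨ A)) → ((D ∨ C) → B))) = max(0.9, 0.1) = 0.9
(C → B): 0.2 > 0.1, so result = 0.1
(B ∧ (C → B)) = min(0.1, 0.1) = 0.1
((A ∨ (not (not C ∧ (not B ∨ A)) → ((D ∨ C) → B))) ∨ (B ∧ (C → B))) = max(0.9, 0.1) = 0.9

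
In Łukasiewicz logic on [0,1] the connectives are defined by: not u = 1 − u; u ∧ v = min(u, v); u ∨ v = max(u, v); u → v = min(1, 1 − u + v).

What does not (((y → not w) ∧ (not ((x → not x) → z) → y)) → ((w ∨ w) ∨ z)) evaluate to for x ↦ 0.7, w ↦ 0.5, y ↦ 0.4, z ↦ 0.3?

not w: Łukasiewicz ¬ gives 1 − 0.5 = 0.5
(y → not w): min(1, 1 − 0.4 + 0.5) = 1
not x: Łukasiewicz ¬ gives 1 − 0.7 = 0.3
(x → not x): min(1, 1 − 0.7 + 0.3) = 0.6
((x → not x) → z): min(1, 1 − 0.6 + 0.3) = 0.7
not ((x → not x) → z): Łukasiewicz ¬ gives 1 − 0.7 = 0.3
(not ((x → not x) → z) → y): min(1, 1 − 0.3 + 0.4) = 1
((y → not w) ∧ (not ((x → not x) → z) → y)) = min(1, 1) = 1
(w ∨ w) = max(0.5, 0.5) = 0.5
((w ∨ w) ∨ z) = max(0.5, 0.3) = 0.5
(((y → not w) ∧ (not ((x → not x) → z) → y)) → ((w ∨ w) ∨ z)): min(1, 1 − 1 + 0.5) = 0.5
not (((y → not w) ∧ (not ((x → not x) → z) → y)) → ((w ∨ w) ∨ z)): Łukasiewicz ¬ gives 1 − 0.5 = 0.5

0.50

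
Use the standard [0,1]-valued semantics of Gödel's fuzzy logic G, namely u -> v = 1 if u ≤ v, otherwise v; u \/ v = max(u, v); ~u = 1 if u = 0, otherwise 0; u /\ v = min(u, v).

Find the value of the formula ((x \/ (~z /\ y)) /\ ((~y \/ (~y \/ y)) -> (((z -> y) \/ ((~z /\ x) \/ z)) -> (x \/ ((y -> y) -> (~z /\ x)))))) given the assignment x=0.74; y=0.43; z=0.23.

~z: Gödel ¬ of 0.23 = 0 (operand ≠ 0)
(~z /\ y) = min(0, 0.43) = 0
(x \/ (~z /\ y)) = max(0.74, 0) = 0.74
~y: Gödel ¬ of 0.43 = 0 (operand ≠ 0)
~y: Gödel ¬ of 0.43 = 0 (operand ≠ 0)
(~y \/ y) = max(0, 0.43) = 0.43
(~y \/ (~y \/ y)) = max(0, 0.43) = 0.43
(z -> y): 0.23 ≤ 0.43, so result = 1
~z: Gödel ¬ of 0.23 = 0 (operand ≠ 0)
(~z /\ x) = min(0, 0.74) = 0
((~z /\ x) \/ z) = max(0, 0.23) = 0.23
((z -> y) \/ ((~z /\ x) \/ z)) = max(1, 0.23) = 1
(y -> y): 0.43 ≤ 0.43, so result = 1
~z: Gödel ¬ of 0.23 = 0 (operand ≠ 0)
(~z /\ x) = min(0, 0.74) = 0
((y -> y) -> (~z /\ x)): 1 > 0, so result = 0
(x \/ ((y -> y) -> (~z /\ x))) = max(0.74, 0) = 0.74
(((z -> y) \/ ((~z /\ x) \/ z)) -> (x \/ ((y -> y) -> (~z /\ x)))): 1 > 0.74, so result = 0.74
((~y \/ (~y \/ y)) -> (((z -> y) \/ ((~z /\ x) \/ z)) -> (x \/ ((y -> y) -> (~z /\ x))))): 0.43 ≤ 0.74, so result = 1
((x \/ (~z /\ y)) /\ ((~y \/ (~y \/ y)) -> (((z -> y) \/ ((~z /\ x) \/ z)) -> (x \/ ((y -> y) -> (~z /\ x)))))) = min(0.74, 1) = 0.74

0.74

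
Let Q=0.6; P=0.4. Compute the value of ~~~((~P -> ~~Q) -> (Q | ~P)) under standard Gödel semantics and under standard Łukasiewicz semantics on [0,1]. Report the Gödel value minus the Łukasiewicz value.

-0.40

Gödel evaluation:
  ~P: Gödel ¬ of 0.4 = 0 (operand ≠ 0)
  ~Q: Gödel ¬ of 0.6 = 0 (operand ≠ 0)
  ~~Q: Gödel ¬ of 0 = 1 (operand is 0)
  (~P -> ~~Q): 0 ≤ 1, so result = 1
  ~P: Gödel ¬ of 0.4 = 0 (operand ≠ 0)
  (Q | ~P) = max(0.6, 0) = 0.6
  ((~P -> ~~Q) -> (Q | ~P)): 1 > 0.6, so result = 0.6
  ~((~P -> ~~Q) -> (Q | ~P)): Gödel ¬ of 0.6 = 0 (operand ≠ 0)
  ~~((~P -> ~~Q) -> (Q | ~P)): Gödel ¬ of 0 = 1 (operand is 0)
  ~~~((~P -> ~~Q) -> (Q | ~P)): Gödel ¬ of 1 = 0 (operand ≠ 0)
  Gödel value = 0
Łukasiewicz evaluation:
  ~P: Łukasiewicz ¬ gives 1 − 0.4 = 0.6
  ~Q: Łukasiewicz ¬ gives 1 − 0.6 = 0.4
  ~~Q: Łukasiewicz ¬ gives 1 − 0.4 = 0.6
  (~P -> ~~Q): min(1, 1 − 0.6 + 0.6) = 1
  ~P: Łukasiewicz ¬ gives 1 − 0.4 = 0.6
  (Q | ~P) = max(0.6, 0.6) = 0.6
  ((~P -> ~~Q) -> (Q | ~P)): min(1, 1 − 1 + 0.6) = 0.6
  ~((~P -> ~~Q) -> (Q | ~P)): Łukasiewicz ¬ gives 1 − 0.6 = 0.4
  ~~((~P -> ~~Q) -> (Q | ~P)): Łukasiewicz ¬ gives 1 − 0.4 = 0.6
  ~~~((~P -> ~~Q) -> (Q | ~P)): Łukasiewicz ¬ gives 1 − 0.6 = 0.4
  Łukasiewicz value = 0.4
Difference: 0 − 0.4 = -0.40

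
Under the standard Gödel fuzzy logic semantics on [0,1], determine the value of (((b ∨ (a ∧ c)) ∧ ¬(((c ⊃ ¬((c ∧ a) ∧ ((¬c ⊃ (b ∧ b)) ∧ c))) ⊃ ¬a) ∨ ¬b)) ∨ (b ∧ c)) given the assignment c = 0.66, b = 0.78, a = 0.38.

(a ∧ c) = min(0.38, 0.66) = 0.38
(b ∨ (a ∧ c)) = max(0.78, 0.38) = 0.78
(c ∧ a) = min(0.66, 0.38) = 0.38
¬c: Gödel ¬ of 0.66 = 0 (operand ≠ 0)
(b ∧ b) = min(0.78, 0.78) = 0.78
(¬c ⊃ (b ∧ b)): 0 ≤ 0.78, so result = 1
((¬c ⊃ (b ∧ b)) ∧ c) = min(1, 0.66) = 0.66
((c ∧ a) ∧ ((¬c ⊃ (b ∧ b)) ∧ c)) = min(0.38, 0.66) = 0.38
¬((c ∧ a) ∧ ((¬c ⊃ (b ∧ b)) ∧ c)): Gödel ¬ of 0.38 = 0 (operand ≠ 0)
(c ⊃ ¬((c ∧ a) ∧ ((¬c ⊃ (b ∧ b)) ∧ c))): 0.66 > 0, so result = 0
¬a: Gödel ¬ of 0.38 = 0 (operand ≠ 0)
((c ⊃ ¬((c ∧ a) ∧ ((¬c ⊃ (b ∧ b)) ∧ c))) ⊃ ¬a): 0 ≤ 0, so result = 1
¬b: Gödel ¬ of 0.78 = 0 (operand ≠ 0)
(((c ⊃ ¬((c ∧ a) ∧ ((¬c ⊃ (b ∧ b)) ∧ c))) ⊃ ¬a) ∨ ¬b) = max(1, 0) = 1
¬(((c ⊃ ¬((c ∧ a) ∧ ((¬c ⊃ (b ∧ b)) ∧ c))) ⊃ ¬a) ∨ ¬b): Gödel ¬ of 1 = 0 (operand ≠ 0)
((b ∨ (a ∧ c)) ∧ ¬(((c ⊃ ¬((c ∧ a) ∧ ((¬c ⊃ (b ∧ b)) ∧ c))) ⊃ ¬a) ∨ ¬b)) = min(0.78, 0) = 0
(b ∧ c) = min(0.78, 0.66) = 0.66
(((b ∨ (a ∧ c)) ∧ ¬(((c ⊃ ¬((c ∧ a) ∧ ((¬c ⊃ (b ∧ b)) ∧ c))) ⊃ ¬a) ∨ ¬b)) ∨ (b ∧ c)) = max(0, 0.66) = 0.66

0.66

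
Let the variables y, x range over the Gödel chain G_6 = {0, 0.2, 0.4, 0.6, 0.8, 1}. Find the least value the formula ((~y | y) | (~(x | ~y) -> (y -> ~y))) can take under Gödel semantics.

The minimum is attained at y = 0.2, x = 0:
  ~y: Gödel ¬ of 0.2 = 0 (operand ≠ 0)
  (~y | y) = max(0, 0.2) = 0.2
  ~y: Gödel ¬ of 0.2 = 0 (operand ≠ 0)
  (x | ~y) = max(0, 0) = 0
  ~(x | ~y): Gödel ¬ of 0 = 1 (operand is 0)
  ~y: Gödel ¬ of 0.2 = 0 (operand ≠ 0)
  (y -> ~y): 0.2 > 0, so result = 0
  (~(x | ~y) -> (y -> ~y)): 1 > 0, so result = 0
  ((~y | y) | (~(x | ~y) -> (y -> ~y))) = max(0.2, 0) = 0.2
Checking all 36 assignments confirms none give a value below 0.20.

0.20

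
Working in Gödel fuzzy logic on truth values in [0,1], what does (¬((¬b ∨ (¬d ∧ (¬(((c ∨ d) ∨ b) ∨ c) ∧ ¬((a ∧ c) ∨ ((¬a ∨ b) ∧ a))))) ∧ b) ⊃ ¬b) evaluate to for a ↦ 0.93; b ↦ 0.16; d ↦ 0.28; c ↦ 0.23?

¬b: Gödel ¬ of 0.16 = 0 (operand ≠ 0)
¬d: Gödel ¬ of 0.28 = 0 (operand ≠ 0)
(c ∨ d) = max(0.23, 0.28) = 0.28
((c ∨ d) ∨ b) = max(0.28, 0.16) = 0.28
(((c ∨ d) ∨ b) ∨ c) = max(0.28, 0.23) = 0.28
¬(((c ∨ d) ∨ b) ∨ c): Gödel ¬ of 0.28 = 0 (operand ≠ 0)
(a ∧ c) = min(0.93, 0.23) = 0.23
¬a: Gödel ¬ of 0.93 = 0 (operand ≠ 0)
(¬a ∨ b) = max(0, 0.16) = 0.16
((¬a ∨ b) ∧ a) = min(0.16, 0.93) = 0.16
((a ∧ c) ∨ ((¬a ∨ b) ∧ a)) = max(0.23, 0.16) = 0.23
¬((a ∧ c) ∨ ((¬a ∨ b) ∧ a)): Gödel ¬ of 0.23 = 0 (operand ≠ 0)
(¬(((c ∨ d) ∨ b) ∨ c) ∧ ¬((a ∧ c) ∨ ((¬a ∨ b) ∧ a))) = min(0, 0) = 0
(¬d ∧ (¬(((c ∨ d) ∨ b) ∨ c) ∧ ¬((a ∧ c) ∨ ((¬a ∨ b) ∧ a)))) = min(0, 0) = 0
(¬b ∨ (¬d ∧ (¬(((c ∨ d) ∨ b) ∨ c) ∧ ¬((a ∧ c) ∨ ((¬a ∨ b) ∧ a))))) = max(0, 0) = 0
((¬b ∨ (¬d ∧ (¬(((c ∨ d) ∨ b) ∨ c) ∧ ¬((a ∧ c) ∨ ((¬a ∨ b) ∧ a))))) ∧ b) = min(0, 0.16) = 0
¬((¬b ∨ (¬d ∧ (¬(((c ∨ d) ∨ b) ∨ c) ∧ ¬((a ∧ c) ∨ ((¬a ∨ b) ∧ a))))) ∧ b): Gödel ¬ of 0 = 1 (operand is 0)
¬b: Gödel ¬ of 0.16 = 0 (operand ≠ 0)
(¬((¬b ∨ (¬d ∧ (¬(((c ∨ d) ∨ b) ∨ c) ∧ ¬((a ∧ c) ∨ ((¬a ∨ b) ∧ a))))) ∧ b) ⊃ ¬b): 1 > 0, so result = 0

0.00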